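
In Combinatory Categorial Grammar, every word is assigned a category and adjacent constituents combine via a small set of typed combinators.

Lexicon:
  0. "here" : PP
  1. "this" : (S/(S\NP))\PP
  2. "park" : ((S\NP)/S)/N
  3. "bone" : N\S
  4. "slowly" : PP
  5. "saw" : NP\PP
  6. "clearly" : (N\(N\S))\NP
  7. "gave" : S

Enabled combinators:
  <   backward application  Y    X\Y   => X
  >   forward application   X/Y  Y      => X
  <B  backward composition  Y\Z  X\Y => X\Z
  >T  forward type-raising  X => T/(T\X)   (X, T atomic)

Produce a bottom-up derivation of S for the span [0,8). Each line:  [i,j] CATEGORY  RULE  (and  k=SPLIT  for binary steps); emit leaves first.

[0,1] PP  lex  "here"
[1,2] (S/(S\NP))\PP  lex  "this"
[0,2] S/(S\NP)  <  k=1
[2,3] ((S\NP)/S)/N  lex  "park"
[3,4] N\S  lex  "bone"
[4,5] PP  lex  "slowly"
[5,6] NP\PP  lex  "saw"
[4,6] NP  <  k=5
[6,7] (N\(N\S))\NP  lex  "clearly"
[4,7] N\(N\S)  <  k=6
[3,7] N  <  k=4
[2,7] (S\NP)/S  >  k=3
[7,8] S  lex  "gave"
[2,8] S\NP  >  k=7
[0,8] S  >  k=2

[0,8] S   >
  [0,2] S/(S\NP)   <
    [0,1] "here" : PP
    [1,2] "this" : (S/(S\NP))\PP
  [2,8] S\NP   >
    [2,7] (S\NP)/S   >
      [2,3] "park" : ((S\NP)/S)/N
      [3,7] N   <
        [3,4] "bone" : N\S
        [4,7] N\(N\S)   <
          [4,6] NP   <
            [4,5] "slowly" : PP
            [5,6] "saw" : NP\PP
          [6,7] "clearly" : (N\(N\S))\NP
    [7,8] "gave" : S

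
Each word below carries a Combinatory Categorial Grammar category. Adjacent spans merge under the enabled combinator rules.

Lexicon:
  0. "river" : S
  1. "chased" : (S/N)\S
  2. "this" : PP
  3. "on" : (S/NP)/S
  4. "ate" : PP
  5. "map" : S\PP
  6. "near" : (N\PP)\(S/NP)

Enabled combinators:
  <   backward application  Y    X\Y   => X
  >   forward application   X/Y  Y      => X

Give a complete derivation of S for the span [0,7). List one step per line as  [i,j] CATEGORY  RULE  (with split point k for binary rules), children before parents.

[0,7] S   >
  [0,2] S/N   <
    [0,1] "river" : S
    [1,2] "chased" : (S/N)\S
  [2,7] N   <
    [2,3] "this" : PP
    [3,7] N\PP   <
      [3,6] S/NP   >
        [3,4] "on" : (S/NP)/S
        [4,6] S   <
          [4,5] "ate" : PP
          [5,6] "map" : S\PP
      [6,7] "near" : (N\PP)\(S/NP)

[0,1] S  lex  "river"
[1,2] (S/N)\S  lex  "chased"
[0,2] S/N  <  k=1
[2,3] PP  lex  "this"
[3,4] (S/NP)/S  lex  "on"
[4,5] PP  lex  "ate"
[5,6] S\PP  lex  "map"
[4,6] S  <  k=5
[3,6] S/NP  >  k=4
[6,7] (N\PP)\(S/NP)  lex  "near"
[3,7] N\PP  <  k=6
[2,7] N  <  k=3
[0,7] S  >  k=2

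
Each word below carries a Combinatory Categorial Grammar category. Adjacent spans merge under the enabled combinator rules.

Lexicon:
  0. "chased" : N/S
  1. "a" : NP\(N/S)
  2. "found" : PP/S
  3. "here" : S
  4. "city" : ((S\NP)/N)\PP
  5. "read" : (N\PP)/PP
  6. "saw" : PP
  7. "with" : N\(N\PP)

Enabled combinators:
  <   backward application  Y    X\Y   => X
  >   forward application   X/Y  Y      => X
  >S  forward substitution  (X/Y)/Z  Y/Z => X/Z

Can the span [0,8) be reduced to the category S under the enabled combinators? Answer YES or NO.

YES

[0,8] S   <
  [0,2] NP   <
    [0,1] "chased" : N/S
    [1,2] "a" : NP\(N/S)
  [2,8] S\NP   >
    [2,5] (S\NP)/N   <
      [2,4] PP   >
        [2,3] "found" : PP/S
        [3,4] "here" : S
      [4,5] "city" : ((S\NP)/N)\PP
    [5,8] N   <
      [5,7] N\PP   >
        [5,6] "read" : (N\PP)/PP
        [6,7] "saw" : PP
      [7,8] "with" : N\(N\PP)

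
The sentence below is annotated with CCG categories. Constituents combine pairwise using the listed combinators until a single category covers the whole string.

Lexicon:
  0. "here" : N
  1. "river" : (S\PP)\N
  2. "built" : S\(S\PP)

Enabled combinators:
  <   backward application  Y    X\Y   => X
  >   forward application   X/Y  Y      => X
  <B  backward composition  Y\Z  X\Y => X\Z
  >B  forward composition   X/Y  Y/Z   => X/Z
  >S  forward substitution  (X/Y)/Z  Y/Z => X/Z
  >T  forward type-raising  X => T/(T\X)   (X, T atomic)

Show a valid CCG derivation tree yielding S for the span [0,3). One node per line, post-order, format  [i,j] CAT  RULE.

[0,1] N  lex  "here"
[1,2] (S\PP)\N  lex  "river"
[0,2] S\PP  <  k=1
[2,3] S\(S\PP)  lex  "built"
[0,3] S  <  k=2

[0,3] S   <
  [0,2] S\PP   <
    [0,1] "here" : N
    [1,2] "river" : (S\PP)\N
  [2,3] "built" : S\(S\PP)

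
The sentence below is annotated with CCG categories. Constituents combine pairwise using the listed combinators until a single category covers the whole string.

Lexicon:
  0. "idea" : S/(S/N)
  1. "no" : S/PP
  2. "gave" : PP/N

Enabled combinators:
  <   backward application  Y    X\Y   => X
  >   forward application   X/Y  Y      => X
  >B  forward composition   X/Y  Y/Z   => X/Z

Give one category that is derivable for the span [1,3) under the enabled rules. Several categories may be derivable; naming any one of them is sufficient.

[0,3] S   >
  [0,1] "idea" : S/(S/N)
  [1,3] S/N   >B
    [1,2] "no" : S/PP
    [2,3] "gave" : PP/N

S/N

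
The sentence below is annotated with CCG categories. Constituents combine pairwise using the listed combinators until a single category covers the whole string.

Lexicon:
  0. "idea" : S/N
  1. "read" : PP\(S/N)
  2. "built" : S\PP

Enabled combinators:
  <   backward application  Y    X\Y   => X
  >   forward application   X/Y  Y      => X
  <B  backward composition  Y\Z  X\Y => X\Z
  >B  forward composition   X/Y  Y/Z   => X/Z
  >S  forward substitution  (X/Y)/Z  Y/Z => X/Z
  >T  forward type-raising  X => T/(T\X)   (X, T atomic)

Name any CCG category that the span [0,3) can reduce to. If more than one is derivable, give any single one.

[0,3] S   <
  [0,2] PP   <
    [0,1] "idea" : S/N
    [1,2] "read" : PP\(S/N)
  [2,3] "built" : S\PP

S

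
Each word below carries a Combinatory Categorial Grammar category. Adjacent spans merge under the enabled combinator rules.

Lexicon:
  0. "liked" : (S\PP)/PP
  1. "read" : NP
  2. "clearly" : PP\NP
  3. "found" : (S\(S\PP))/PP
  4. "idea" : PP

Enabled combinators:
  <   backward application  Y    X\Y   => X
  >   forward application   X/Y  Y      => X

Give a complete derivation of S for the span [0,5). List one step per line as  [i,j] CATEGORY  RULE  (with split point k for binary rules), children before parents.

[0,5] S   <
  [0,3] S\PP   >
    [0,1] "liked" : (S\PP)/PP
    [1,3] PP   <
      [1,2] "read" : NP
      [2,3] "clearly" : PP\NP
  [3,5] S\(S\PP)   >
    [3,4] "found" : (S\(S\PP))/PP
    [4,5] "idea" : PP

[0,1] (S\PP)/PP  lex  "liked"
[1,2] NP  lex  "read"
[2,3] PP\NP  lex  "clearly"
[1,3] PP  <  k=2
[0,3] S\PP  >  k=1
[3,4] (S\(S\PP))/PP  lex  "found"
[4,5] PP  lex  "idea"
[3,5] S\(S\PP)  >  k=4
[0,5] S  <  k=3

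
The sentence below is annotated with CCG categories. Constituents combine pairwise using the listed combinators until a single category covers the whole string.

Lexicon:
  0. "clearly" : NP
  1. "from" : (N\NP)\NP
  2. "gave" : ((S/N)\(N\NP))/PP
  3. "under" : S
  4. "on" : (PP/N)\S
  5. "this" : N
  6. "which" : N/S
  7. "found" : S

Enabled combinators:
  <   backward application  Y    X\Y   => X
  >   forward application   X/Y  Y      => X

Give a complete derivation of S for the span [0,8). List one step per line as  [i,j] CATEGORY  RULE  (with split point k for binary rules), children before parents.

[0,8] S   >
  [0,6] S/N   <
    [0,2] N\NP   <
      [0,1] "clearly" : NP
      [1,2] "from" : (N\NP)\NP
    [2,6] (S/N)\(N\NP)   >
      [2,3] "gave" : ((S/N)\(N\NP))/PP
      [3,6] PP   >
        [3,5] PP/N   <
          [3,4] "under" : S
          [4,5] "on" : (PP/N)\S
        [5,6] "this" : N
  [6,8] N   >
    [6,7] "which" : N/S
    [7,8] "found" : S

[0,1] NP  lex  "clearly"
[1,2] (N\NP)\NP  lex  "from"
[0,2] N\NP  <  k=1
[2,3] ((S/N)\(N\NP))/PP  lex  "gave"
[3,4] S  lex  "under"
[4,5] (PP/N)\S  lex  "on"
[3,5] PP/N  <  k=4
[5,6] N  lex  "this"
[3,6] PP  >  k=5
[2,6] (S/N)\(N\NP)  >  k=3
[0,6] S/N  <  k=2
[6,7] N/S  lex  "which"
[7,8] S  lex  "found"
[6,8] N  >  k=7
[0,8] S  >  k=6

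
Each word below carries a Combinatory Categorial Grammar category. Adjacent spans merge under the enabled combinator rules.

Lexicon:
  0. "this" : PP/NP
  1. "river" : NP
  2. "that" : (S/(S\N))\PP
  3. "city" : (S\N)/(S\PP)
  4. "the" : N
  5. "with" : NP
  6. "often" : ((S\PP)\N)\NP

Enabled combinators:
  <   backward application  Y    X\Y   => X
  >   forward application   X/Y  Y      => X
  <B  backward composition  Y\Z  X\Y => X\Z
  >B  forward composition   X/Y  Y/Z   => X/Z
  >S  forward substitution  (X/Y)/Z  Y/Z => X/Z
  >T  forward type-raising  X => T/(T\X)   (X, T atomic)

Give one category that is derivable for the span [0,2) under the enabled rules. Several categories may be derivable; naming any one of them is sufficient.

[0,7] S   >
  [0,3] S/(S\N)   <
    [0,2] PP   >
      [0,1] "this" : PP/NP
      [1,2] "river" : NP
    [2,3] "that" : (S/(S\N))\PP
  [3,7] S\N   >
    [3,4] "city" : (S\N)/(S\PP)
    [4,7] S\PP   <
      [4,5] "the" : N
      [5,7] (S\PP)\N   <
        [5,6] "with" : NP
        [6,7] "often" : ((S\PP)\N)\NP

PP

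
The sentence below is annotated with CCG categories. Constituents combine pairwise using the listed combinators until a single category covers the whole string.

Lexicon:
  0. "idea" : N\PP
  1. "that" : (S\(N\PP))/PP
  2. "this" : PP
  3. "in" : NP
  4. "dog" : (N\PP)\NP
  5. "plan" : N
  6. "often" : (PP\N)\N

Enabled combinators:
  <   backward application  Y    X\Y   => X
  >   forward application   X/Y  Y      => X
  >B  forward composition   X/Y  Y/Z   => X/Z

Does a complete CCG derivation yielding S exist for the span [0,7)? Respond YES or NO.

[0,7] S   <
  [0,1] "idea" : N\PP
  [1,7] S\(N\PP)   >
    [1,2] "that" : (S\(N\PP))/PP
    [2,7] PP   <
      [2,5] N   <
        [2,3] "this" : PP
        [3,5] N\PP   <
          [3,4] "in" : NP
          [4,5] "dog" : (N\PP)\NP
      [5,7] PP\N   <
        [5,6] "plan" : N
        [6,7] "often" : (PP\N)\N

YES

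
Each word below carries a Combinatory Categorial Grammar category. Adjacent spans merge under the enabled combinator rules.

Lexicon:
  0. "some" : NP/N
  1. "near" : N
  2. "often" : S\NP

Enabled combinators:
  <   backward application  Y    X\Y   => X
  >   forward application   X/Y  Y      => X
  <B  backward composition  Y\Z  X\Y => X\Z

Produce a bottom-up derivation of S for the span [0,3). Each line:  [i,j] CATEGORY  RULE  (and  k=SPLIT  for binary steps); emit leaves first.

[0,3] S   <
  [0,2] NP   >
    [0,1] "some" : NP/N
    [1,2] "near" : N
  [2,3] "often" : S\NP

[0,1] NP/N  lex  "some"
[1,2] N  lex  "near"
[0,2] NP  >  k=1
[2,3] S\NP  lex  "often"
[0,3] S  <  k=2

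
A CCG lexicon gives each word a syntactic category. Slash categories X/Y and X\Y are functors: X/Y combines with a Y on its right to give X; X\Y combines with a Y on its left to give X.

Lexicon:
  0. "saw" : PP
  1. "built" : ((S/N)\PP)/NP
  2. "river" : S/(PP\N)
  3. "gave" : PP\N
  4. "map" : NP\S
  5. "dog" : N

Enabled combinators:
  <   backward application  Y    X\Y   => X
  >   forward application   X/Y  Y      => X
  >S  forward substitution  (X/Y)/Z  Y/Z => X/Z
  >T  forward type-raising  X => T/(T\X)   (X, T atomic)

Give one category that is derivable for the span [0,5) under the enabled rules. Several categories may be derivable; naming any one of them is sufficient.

[0,6] S   >
  [0,5] S/N   <
    [0,1] "saw" : PP
    [1,5] (S/N)\PP   >
      [1,2] "built" : ((S/N)\PP)/NP
      [2,5] NP   <
        [2,4] S   >
          [2,3] "river" : S/(PP\N)
          [3,4] "gave" : PP\N
        [4,5] "map" : NP\S
  [5,6] "dog" : N

S/N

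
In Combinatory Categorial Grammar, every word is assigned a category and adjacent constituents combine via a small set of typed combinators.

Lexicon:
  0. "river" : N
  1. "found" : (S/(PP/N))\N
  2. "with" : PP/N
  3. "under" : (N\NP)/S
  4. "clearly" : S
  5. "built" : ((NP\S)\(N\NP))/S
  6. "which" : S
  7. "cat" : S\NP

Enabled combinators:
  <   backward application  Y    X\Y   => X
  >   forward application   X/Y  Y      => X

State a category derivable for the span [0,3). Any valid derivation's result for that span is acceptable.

S

[0,8] S   <
  [0,7] NP   <
    [0,3] S   >
      [0,2] S/(PP/N)   <
        [0,1] "river" : N
        [1,2] "found" : (S/(PP/N))\N
      [2,3] "with" : PP/N
    [3,7] NP\S   <
      [3,5] N\NP   >
        [3,4] "under" : (N\NP)/S
        [4,5] "clearly" : S
      [5,7] (NP\S)\(N\NP)   >
        [5,6] "built" : ((NP\S)\(N\NP))/S
        [6,7] "which" : S
  [7,8] "cat" : S\NP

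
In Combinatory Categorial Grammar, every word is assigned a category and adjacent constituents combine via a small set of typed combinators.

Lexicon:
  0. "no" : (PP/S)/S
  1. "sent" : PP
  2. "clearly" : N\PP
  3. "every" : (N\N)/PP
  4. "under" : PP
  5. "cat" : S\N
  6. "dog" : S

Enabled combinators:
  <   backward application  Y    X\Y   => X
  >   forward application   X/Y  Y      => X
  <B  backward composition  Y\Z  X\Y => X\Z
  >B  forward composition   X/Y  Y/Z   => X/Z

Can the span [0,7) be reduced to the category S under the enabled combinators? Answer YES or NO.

(PP/S)/S PP N\PP (N\N)/PP PP S\N S
CKY chart[0,7] = {PP}; S ∉ chart

NO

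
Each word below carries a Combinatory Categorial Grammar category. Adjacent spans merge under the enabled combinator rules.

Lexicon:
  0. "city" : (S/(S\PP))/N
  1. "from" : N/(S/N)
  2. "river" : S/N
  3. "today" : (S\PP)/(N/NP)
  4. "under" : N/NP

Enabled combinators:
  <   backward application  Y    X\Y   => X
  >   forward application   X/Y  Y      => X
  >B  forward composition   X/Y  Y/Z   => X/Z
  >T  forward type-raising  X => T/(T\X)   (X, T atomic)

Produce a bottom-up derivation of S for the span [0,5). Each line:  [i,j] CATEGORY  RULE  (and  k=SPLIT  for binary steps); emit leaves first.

[0,5] S   >
  [0,3] S/(S\PP)   >
    [0,1] "city" : (S/(S\PP))/N
    [1,3] N   >
      [1,2] "from" : N/(S/N)
      [2,3] "river" : S/N
  [3,5] S\PP   >
    [3,4] "today" : (S\PP)/(N/NP)
    [4,5] "under" : N/NP

[0,1] (S/(S\PP))/N  lex  "city"
[1,2] N/(S/N)  lex  "from"
[2,3] S/N  lex  "river"
[1,3] N  >  k=2
[0,3] S/(S\PP)  >  k=1
[3,4] (S\PP)/(N/NP)  lex  "today"
[4,5] N/NP  lex  "under"
[3,5] S\PP  >  k=4
[0,5] S  >  k=3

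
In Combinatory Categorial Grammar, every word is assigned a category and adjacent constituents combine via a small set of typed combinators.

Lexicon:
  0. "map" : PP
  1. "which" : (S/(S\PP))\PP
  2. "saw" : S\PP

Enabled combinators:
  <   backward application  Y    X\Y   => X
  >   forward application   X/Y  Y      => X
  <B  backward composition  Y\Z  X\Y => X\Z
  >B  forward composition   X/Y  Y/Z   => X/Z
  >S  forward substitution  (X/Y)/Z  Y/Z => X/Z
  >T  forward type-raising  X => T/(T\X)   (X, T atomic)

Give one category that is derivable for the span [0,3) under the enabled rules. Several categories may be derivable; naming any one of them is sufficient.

S

[0,3] S   >
  [0,2] S/(S\PP)   <
    [0,1] "map" : PP
    [1,2] "which" : (S/(S\PP))\PP
  [2,3] "saw" : S\PP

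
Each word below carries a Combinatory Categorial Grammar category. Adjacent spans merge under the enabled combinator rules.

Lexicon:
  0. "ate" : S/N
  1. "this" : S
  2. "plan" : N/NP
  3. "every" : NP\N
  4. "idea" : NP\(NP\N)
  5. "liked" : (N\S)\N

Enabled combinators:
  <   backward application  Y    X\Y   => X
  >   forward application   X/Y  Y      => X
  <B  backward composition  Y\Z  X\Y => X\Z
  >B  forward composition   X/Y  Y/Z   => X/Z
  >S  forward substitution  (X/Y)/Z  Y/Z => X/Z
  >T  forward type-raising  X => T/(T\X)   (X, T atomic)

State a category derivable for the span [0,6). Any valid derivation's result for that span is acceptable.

[0,6] S   >
  [0,1] "ate" : S/N
  [1,6] N   >
    [1,2] N/(N\S)   >T
      [1,2] "this" : S
    [2,6] N\S   <
      [2,5] N   >
        [2,3] "plan" : N/NP
        [3,5] NP   <
          [3,4] "every" : NP\N
          [4,5] "idea" : NP\(NP\N)
      [5,6] "liked" : (N\S)\N

S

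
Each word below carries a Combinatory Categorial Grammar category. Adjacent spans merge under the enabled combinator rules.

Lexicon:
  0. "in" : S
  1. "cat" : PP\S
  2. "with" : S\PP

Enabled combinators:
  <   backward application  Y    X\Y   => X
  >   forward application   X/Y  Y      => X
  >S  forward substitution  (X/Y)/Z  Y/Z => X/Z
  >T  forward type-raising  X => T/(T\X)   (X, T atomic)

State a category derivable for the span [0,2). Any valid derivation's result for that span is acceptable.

[0,3] S   <
  [0,2] PP   >
    [0,1] PP/(PP\S)   >T
      [0,1] "in" : S
    [1,2] "cat" : PP\S
  [2,3] "with" : S\PP

PP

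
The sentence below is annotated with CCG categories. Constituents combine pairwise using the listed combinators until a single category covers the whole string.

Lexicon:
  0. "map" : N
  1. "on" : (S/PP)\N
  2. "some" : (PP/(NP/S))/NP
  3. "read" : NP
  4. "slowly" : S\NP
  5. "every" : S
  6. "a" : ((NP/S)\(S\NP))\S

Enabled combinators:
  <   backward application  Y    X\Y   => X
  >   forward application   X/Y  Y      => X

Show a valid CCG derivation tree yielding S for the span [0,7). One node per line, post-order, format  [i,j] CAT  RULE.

[0,7] S   >
  [0,2] S/PP   <
    [0,1] "map" : N
    [1,2] "on" : (S/PP)\N
  [2,7] PP   >
    [2,4] PP/(NP/S)   >
      [2,3] "some" : (PP/(NP/S))/NP
      [3,4] "read" : NP
    [4,7] NP/S   <
      [4,5] "slowly" : S\NP
      [5,7] (NP/S)\(S\NP)   <
        [5,6] "every" : S
        [6,7] "a" : ((NP/S)\(S\NP))\S

[0,1] N  lex  "map"
[1,2] (S/PP)\N  lex  "on"
[0,2] S/PP  <  k=1
[2,3] (PP/(NP/S))/NP  lex  "some"
[3,4] NP  lex  "read"
[2,4] PP/(NP/S)  >  k=3
[4,5] S\NP  lex  "slowly"
[5,6] S  lex  "every"
[6,7] ((NP/S)\(S\NP))\S  lex  "a"
[5,7] (NP/S)\(S\NP)  <  k=6
[4,7] NP/S  <  k=5
[2,7] PP  >  k=4
[0,7] S  >  k=2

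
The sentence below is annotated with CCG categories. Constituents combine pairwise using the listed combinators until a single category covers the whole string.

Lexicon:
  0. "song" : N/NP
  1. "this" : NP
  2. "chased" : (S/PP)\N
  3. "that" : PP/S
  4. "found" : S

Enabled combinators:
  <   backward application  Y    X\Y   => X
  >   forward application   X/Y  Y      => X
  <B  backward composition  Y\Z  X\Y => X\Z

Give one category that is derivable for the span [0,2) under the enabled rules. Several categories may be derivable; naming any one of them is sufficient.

N

[0,5] S   >
  [0,3] S/PP   <
    [0,2] N   >
      [0,1] "song" : N/NP
      [1,2] "this" : NP
    [2,3] "chased" : (S/PP)\N
  [3,5] PP   >
    [3,4] "that" : PP/S
    [4,5] "found" : S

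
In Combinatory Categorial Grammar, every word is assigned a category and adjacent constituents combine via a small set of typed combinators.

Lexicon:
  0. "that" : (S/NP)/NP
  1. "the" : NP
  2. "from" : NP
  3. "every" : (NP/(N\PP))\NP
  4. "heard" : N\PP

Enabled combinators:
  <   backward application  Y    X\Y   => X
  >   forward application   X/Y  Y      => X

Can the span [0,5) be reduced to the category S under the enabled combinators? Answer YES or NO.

[0,5] S   >
  [0,2] S/NP   >
    [0,1] "that" : (S/NP)/NP
    [1,2] "the" : NP
  [2,5] NP   >
    [2,4] NP/(N\PP)   <
      [2,3] "from" : NP
      [3,4] "every" : (NP/(N\PP))\NP
    [4,5] "heard" : N\PP

YES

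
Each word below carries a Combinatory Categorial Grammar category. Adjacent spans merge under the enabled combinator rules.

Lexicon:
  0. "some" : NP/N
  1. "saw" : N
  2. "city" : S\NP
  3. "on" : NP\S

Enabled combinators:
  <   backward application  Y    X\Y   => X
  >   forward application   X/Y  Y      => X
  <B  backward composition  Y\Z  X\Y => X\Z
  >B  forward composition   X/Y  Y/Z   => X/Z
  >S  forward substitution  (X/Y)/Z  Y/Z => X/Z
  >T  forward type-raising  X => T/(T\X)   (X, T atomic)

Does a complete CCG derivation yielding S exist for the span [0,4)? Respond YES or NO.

NO

NP/N N S\NP NP\S
CKY chart[0,4] = {N/(N\NP), NP, NP/(NP\NP), PP/(PP\NP), S/(S\NP)}; S ∉ chart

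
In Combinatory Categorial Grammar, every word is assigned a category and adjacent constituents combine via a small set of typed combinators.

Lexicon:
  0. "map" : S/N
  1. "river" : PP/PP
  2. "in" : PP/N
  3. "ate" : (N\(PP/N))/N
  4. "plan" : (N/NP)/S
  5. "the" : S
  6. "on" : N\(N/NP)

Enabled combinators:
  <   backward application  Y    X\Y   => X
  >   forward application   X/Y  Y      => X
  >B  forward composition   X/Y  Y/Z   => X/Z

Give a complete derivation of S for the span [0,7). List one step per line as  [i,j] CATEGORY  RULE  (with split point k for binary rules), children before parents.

[0,1] S/N  lex  "map"
[1,2] PP/PP  lex  "river"
[2,3] PP/N  lex  "in"
[1,3] PP/N  >B  k=2
[3,4] (N\(PP/N))/N  lex  "ate"
[4,5] (N/NP)/S  lex  "plan"
[5,6] S  lex  "the"
[4,6] N/NP  >  k=5
[6,7] N\(N/NP)  lex  "on"
[4,7] N  <  k=6
[3,7] N\(PP/N)  >  k=4
[1,7] N  <  k=3
[0,7] S  >  k=1

[0,7] S   >
  [0,1] "map" : S/N
  [1,7] N   <
    [1,3] PP/N   >B
      [1,2] "river" : PP/PP
      [2,3] "in" : PP/N
    [3,7] N\(PP/N)   >
      [3,4] "ate" : (N\(PP/N))/N
      [4,7] N   <
        [4,6] N/NP   >
          [4,5] "plan" : (N/NP)/S
          [5,6] "the" : S
        [6,7] "on" : N\(N/NP)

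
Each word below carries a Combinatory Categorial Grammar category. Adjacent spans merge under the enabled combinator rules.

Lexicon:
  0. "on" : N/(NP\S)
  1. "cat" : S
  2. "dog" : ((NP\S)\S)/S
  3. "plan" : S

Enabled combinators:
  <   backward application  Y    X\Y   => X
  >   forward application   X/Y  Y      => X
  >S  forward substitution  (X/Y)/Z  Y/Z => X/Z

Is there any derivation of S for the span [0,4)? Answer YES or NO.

N/(NP\S) S ((NP\S)\S)/S S
CKY chart[0,4] = {N}; S ∉ chart

NO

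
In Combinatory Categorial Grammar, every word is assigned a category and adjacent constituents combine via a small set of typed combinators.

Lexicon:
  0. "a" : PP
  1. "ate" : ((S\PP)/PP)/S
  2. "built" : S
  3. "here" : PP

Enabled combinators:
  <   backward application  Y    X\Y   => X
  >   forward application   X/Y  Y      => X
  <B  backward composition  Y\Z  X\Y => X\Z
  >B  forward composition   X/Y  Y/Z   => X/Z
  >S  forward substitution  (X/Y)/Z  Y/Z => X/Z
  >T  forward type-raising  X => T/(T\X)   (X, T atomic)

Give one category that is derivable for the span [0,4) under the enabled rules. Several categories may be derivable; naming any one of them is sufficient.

S

[0,4] S   <
  [0,1] "a" : PP
  [1,4] S\PP   >
    [1,3] (S\PP)/PP   >
      [1,2] "ate" : ((S\PP)/PP)/S
      [2,3] "built" : S
    [3,4] "here" : PP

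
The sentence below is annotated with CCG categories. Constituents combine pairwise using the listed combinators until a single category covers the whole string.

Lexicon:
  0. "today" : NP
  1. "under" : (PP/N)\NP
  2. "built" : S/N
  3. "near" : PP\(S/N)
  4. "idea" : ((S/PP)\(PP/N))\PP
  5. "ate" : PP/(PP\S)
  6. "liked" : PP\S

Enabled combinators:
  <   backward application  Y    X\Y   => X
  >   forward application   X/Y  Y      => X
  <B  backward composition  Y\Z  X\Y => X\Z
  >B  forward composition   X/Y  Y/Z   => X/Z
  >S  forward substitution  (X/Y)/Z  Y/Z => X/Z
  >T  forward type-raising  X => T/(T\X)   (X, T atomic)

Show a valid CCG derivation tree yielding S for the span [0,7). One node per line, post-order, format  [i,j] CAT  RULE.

[0,7] S   >
  [0,5] S/PP   <
    [0,2] PP/N   <
      [0,1] "today" : NP
      [1,2] "under" : (PP/N)\NP
    [2,5] (S/PP)\(PP/N)   <
      [2,4] PP   <
        [2,3] "built" : S/N
        [3,4] "near" : PP\(S/N)
      [4,5] "idea" : ((S/PP)\(PP/N))\PP
  [5,7] PP   >
    [5,6] "ate" : PP/(PP\S)
    [6,7] "liked" : PP\S

[0,1] NP  lex  "today"
[1,2] (PP/N)\NP  lex  "under"
[0,2] PP/N  <  k=1
[2,3] S/N  lex  "built"
[3,4] PP\(S/N)  lex  "near"
[2,4] PP  <  k=3
[4,5] ((S/PP)\(PP/N))\PP  lex  "idea"
[2,5] (S/PP)\(PP/N)  <  k=4
[0,5] S/PP  <  k=2
[5,6] PP/(PP\S)  lex  "ate"
[6,7] PP\S  lex  "liked"
[5,7] PP  >  k=6
[0,7] S  >  k=5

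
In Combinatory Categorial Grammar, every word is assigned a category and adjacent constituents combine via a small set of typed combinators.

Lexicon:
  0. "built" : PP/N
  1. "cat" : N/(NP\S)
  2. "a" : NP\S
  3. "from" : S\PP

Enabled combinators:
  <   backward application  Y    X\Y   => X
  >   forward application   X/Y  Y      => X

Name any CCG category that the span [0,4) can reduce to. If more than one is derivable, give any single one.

S

[0,4] S   <
  [0,3] PP   >
    [0,1] "built" : PP/N
    [1,3] N   >
      [1,2] "cat" : N/(NP\S)
      [2,3] "a" : NP\S
  [3,4] "from" : S\PP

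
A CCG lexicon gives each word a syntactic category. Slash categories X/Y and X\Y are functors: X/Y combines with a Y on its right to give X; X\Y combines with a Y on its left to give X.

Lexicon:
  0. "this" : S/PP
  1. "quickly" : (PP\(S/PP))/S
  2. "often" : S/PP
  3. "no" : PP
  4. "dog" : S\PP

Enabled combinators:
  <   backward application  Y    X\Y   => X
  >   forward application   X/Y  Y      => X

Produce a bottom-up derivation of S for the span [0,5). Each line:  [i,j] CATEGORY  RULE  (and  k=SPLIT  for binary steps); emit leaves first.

[0,1] S/PP  lex  "this"
[1,2] (PP\(S/PP))/S  lex  "quickly"
[2,3] S/PP  lex  "often"
[3,4] PP  lex  "no"
[2,4] S  >  k=3
[1,4] PP\(S/PP)  >  k=2
[0,4] PP  <  k=1
[4,5] S\PP  lex  "dog"
[0,5] S  <  k=4

[0,5] S   <
  [0,4] PP   <
    [0,1] "this" : S/PP
    [1,4] PP\(S/PP)   >
      [1,2] "quickly" : (PP\(S/PP))/S
      [2,4] S   >
        [2,3] "often" : S/PP
        [3,4] "no" : PP
  [4,5] "dog" : S\PP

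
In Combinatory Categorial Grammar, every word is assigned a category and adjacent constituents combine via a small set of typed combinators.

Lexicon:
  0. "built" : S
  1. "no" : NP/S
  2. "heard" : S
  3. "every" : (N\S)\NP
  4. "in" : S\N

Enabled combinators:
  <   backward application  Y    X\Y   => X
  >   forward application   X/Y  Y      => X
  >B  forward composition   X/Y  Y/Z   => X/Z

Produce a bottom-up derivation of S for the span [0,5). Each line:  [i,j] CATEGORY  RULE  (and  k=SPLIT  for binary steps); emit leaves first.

[0,1] S  lex  "built"
[1,2] NP/S  lex  "no"
[2,3] S  lex  "heard"
[1,3] NP  >  k=2
[3,4] (N\S)\NP  lex  "every"
[1,4] N\S  <  k=3
[0,4] N  <  k=1
[4,5] S\N  lex  "in"
[0,5] S  <  k=4

[0,5] S   <
  [0,4] N   <
    [0,1] "built" : S
    [1,4] N\S   <
      [1,3] NP   >
        [1,2] "no" : NP/S
        [2,3] "heard" : S
      [3,4] "every" : (N\S)\NP
  [4,5] "in" : S\N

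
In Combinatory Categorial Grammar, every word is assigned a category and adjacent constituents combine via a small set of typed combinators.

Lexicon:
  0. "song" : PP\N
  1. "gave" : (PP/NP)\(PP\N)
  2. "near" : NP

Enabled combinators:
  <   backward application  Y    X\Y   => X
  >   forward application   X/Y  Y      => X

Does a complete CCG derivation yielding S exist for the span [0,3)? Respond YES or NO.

NO

PP\N (PP/NP)\(PP\N) NP
CKY chart[0,3] = {PP}; S ∉ chart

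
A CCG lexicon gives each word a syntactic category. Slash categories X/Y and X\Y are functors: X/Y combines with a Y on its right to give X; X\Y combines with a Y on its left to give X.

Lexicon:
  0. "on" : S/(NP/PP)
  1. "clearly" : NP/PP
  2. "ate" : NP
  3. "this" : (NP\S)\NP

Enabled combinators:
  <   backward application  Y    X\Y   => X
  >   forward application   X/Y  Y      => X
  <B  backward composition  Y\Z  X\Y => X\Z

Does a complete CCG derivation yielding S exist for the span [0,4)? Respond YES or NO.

NO

S/(NP/PP) NP/PP NP (NP\S)\NP
CKY chart[0,4] = {NP}; S ∉ chart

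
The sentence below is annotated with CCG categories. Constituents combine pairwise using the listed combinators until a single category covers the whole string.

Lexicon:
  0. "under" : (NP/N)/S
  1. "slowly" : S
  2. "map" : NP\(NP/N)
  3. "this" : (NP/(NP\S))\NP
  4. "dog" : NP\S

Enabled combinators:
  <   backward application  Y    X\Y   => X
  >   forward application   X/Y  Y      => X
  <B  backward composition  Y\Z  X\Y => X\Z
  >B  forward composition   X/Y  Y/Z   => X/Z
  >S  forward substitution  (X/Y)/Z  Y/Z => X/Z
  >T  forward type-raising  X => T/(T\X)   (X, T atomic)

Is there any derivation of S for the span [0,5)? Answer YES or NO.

(NP/N)/S S NP\(NP/N) (NP/(NP\S))\NP NP\S
CKY chart[0,5] = {N/(N\NP), NP, NP/(NP\NP), PP/(PP\NP), S/(S\NP)}; S ∉ chart

NO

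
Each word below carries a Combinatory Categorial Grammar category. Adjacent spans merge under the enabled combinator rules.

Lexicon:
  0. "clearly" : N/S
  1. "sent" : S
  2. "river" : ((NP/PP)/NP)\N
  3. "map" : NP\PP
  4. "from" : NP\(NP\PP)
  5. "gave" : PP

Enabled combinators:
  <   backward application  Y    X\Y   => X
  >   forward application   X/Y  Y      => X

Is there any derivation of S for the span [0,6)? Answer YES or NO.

NO

N/S S ((NP/PP)/NP)\N NP\PP NP\(NP\PP) PP
CKY chart[0,6] = {NP}; S ∉ chart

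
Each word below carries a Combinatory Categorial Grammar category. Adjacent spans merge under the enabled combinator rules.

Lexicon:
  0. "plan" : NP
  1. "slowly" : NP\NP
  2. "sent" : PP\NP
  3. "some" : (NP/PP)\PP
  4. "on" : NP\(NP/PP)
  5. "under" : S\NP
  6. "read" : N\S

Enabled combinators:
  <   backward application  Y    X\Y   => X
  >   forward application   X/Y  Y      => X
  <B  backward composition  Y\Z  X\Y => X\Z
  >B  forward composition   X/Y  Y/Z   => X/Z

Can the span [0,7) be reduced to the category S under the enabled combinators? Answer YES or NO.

NP NP\NP PP\NP (NP/PP)\PP NP\(NP/PP) S\NP N\S
CKY chart[0,7] = {N}; S ∉ chart

NO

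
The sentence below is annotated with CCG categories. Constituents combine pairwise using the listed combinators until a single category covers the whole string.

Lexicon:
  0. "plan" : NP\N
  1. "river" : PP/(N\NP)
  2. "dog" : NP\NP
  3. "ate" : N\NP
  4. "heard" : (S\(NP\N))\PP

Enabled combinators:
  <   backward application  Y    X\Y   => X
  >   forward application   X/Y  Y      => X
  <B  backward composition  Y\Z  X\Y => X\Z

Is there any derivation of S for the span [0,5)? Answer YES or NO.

[0,5] S   <
  [0,1] "plan" : NP\N
  [1,5] S\(NP\N)   <
    [1,4] PP   >
      [1,2] "river" : PP/(N\NP)
      [2,4] N\NP   <B
        [2,3] "dog" : NP\NP
        [3,4] "ate" : N\NP
    [4,5] "heard" : (S\(NP\N))\PP

YES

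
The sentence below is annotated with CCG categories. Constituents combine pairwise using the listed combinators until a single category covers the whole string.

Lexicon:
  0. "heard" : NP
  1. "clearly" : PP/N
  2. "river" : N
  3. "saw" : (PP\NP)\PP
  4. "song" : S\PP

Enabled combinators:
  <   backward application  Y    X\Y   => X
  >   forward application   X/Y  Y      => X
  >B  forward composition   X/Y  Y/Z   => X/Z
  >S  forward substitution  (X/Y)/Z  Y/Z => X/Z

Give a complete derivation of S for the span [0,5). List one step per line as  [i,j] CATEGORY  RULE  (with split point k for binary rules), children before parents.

[0,5] S   <
  [0,4] PP   <
    [0,1] "heard" : NP
    [1,4] PP\NP   <
      [1,3] PP   >
        [1,2] "clearly" : PP/N
        [2,3] "river" : N
      [3,4] "saw" : (PP\NP)\PP
  [4,5] "song" : S\PP

[0,1] NP  lex  "heard"
[1,2] PP/N  lex  "clearly"
[2,3] N  lex  "river"
[1,3] PP  >  k=2
[3,4] (PP\NP)\PP  lex  "saw"
[1,4] PP\NP  <  k=3
[0,4] PP  <  k=1
[4,5] S\PP  lex  "song"
[0,5] S  <  k=4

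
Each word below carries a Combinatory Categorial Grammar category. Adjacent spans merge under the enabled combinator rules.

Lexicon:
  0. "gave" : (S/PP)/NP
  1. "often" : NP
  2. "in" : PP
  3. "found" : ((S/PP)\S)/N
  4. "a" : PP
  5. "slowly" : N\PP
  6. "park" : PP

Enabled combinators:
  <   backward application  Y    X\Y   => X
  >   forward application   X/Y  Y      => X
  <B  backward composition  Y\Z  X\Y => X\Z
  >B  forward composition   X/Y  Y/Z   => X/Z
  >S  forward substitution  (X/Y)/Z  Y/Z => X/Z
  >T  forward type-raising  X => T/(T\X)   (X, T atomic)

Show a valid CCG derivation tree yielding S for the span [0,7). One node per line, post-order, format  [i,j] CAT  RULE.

[0,7] S   >
  [0,6] S/PP   <
    [0,3] S   >
      [0,2] S/PP   >
        [0,1] "gave" : (S/PP)/NP
        [1,2] "often" : NP
      [2,3] "in" : PP
    [3,6] (S/PP)\S   >
      [3,4] "found" : ((S/PP)\S)/N
      [4,6] N   >
        [4,5] N/(N\PP)   >T
          [4,5] "a" : PP
        [5,6] "slowly" : N\PP
  [6,7] "park" : PP

[0,1] (S/PP)/NP  lex  "gave"
[1,2] NP  lex  "often"
[0,2] S/PP  >  k=1
[2,3] PP  lex  "in"
[0,3] S  >  k=2
[3,4] ((S/PP)\S)/N  lex  "found"
[4,5] PP  lex  "a"
[4,5] N/(N\PP)  >T
[5,6] N\PP  lex  "slowly"
[4,6] N  >  k=5
[3,6] (S/PP)\S  >  k=4
[0,6] S/PP  <  k=3
[6,7] PP  lex  "park"
[0,7] S  >  k=6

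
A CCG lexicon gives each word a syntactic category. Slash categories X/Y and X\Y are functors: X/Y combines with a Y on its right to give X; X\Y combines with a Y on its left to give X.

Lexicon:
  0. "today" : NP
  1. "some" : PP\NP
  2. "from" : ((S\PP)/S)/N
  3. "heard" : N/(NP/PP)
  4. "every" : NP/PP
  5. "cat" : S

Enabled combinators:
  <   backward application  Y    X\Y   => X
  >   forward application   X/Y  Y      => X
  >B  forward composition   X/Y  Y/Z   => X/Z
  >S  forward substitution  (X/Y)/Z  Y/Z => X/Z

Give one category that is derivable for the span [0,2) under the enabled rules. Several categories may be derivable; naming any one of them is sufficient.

PP

[0,6] S   <
  [0,2] PP   <
    [0,1] "today" : NP
    [1,2] "some" : PP\NP
  [2,6] S\PP   >
    [2,5] (S\PP)/S   >
      [2,3] "from" : ((S\PP)/S)/N
      [3,5] N   >
        [3,4] "heard" : N/(NP/PP)
        [4,5] "every" : NP/PP
    [5,6] "cat" : S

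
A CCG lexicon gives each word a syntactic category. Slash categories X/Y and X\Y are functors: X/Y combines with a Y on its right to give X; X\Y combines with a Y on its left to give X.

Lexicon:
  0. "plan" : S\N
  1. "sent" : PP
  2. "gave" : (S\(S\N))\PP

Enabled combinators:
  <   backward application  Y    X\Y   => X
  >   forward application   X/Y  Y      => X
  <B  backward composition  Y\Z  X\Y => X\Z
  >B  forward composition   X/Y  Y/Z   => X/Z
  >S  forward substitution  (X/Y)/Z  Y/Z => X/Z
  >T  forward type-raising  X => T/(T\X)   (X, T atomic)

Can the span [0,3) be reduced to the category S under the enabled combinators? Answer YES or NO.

YES

[0,3] S   <
  [0,1] "plan" : S\N
  [1,3] S\(S\N)   <
    [1,2] "sent" : PP
    [2,3] "gave" : (S\(S\N))\PP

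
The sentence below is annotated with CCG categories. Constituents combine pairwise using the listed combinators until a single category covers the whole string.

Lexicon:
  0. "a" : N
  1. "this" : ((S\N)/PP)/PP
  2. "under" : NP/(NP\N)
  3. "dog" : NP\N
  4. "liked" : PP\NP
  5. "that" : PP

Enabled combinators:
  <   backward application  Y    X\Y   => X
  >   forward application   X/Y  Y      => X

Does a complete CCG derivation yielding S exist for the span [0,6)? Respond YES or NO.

[0,6] S   <
  [0,1] "a" : N
  [1,6] S\N   >
    [1,5] (S\N)/PP   >
      [1,2] "this" : ((S\N)/PP)/PP
      [2,5] PP   <
        [2,4] NP   >
          [2,3] "under" : NP/(NP\N)
          [3,4] "dog" : NP\N
        [4,5] "liked" : PP\NP
    [5,6] "that" : PP

YES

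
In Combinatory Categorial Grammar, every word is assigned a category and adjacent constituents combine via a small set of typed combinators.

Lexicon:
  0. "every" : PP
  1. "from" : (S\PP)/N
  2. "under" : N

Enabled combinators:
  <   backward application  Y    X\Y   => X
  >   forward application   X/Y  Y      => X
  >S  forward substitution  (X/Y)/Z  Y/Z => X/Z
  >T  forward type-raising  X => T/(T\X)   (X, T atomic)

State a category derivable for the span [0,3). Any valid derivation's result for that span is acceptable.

S

[0,3] S   >
  [0,1] S/(S\PP)   >T
    [0,1] "every" : PP
  [1,3] S\PP   >
    [1,2] "from" : (S\PP)/N
    [2,3] "under" : N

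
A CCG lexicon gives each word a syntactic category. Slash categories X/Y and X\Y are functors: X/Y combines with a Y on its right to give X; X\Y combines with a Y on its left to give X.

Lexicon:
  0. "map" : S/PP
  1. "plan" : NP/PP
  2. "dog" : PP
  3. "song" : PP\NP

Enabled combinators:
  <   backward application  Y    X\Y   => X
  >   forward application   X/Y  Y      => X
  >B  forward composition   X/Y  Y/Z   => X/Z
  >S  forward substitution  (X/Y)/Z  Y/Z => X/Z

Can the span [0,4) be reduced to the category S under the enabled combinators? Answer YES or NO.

[0,4] S   >
  [0,1] "map" : S/PP
  [1,4] PP   <
    [1,3] NP   >
      [1,2] "plan" : NP/PP
      [2,3] "dog" : PP
    [3,4] "song" : PP\NP

YES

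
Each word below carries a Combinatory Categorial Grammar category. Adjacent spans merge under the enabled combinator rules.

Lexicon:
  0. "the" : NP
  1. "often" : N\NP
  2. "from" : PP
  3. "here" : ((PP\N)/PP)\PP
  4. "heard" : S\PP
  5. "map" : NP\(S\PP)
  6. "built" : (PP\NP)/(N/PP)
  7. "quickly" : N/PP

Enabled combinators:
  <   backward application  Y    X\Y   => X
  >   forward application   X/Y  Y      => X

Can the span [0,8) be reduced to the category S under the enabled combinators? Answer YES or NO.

NP N\NP PP ((PP\N)/PP)\PP S\PP NP\(S\PP) (PP\NP)/(N/PP) N/PP
CKY chart[0,8] = {PP}; S ∉ chart

NO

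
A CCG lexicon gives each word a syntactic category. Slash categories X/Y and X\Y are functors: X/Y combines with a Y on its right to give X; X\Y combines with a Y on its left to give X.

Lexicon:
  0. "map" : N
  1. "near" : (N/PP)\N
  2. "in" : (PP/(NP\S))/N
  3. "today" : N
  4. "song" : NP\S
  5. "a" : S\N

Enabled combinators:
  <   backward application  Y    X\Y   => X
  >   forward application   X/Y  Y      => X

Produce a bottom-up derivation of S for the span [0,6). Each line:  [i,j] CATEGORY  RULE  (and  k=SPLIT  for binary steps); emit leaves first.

[0,6] S   <
  [0,5] N   >
    [0,2] N/PP   <
      [0,1] "map" : N
      [1,2] "near" : (N/PP)\N
    [2,5] PP   >
      [2,4] PP/(NP\S)   >
        [2,3] "in" : (PP/(NP\S))/N
        [3,4] "today" : N
      [4,5] "song" : NP\S
  [5,6] "a" : S\N

[0,1] N  lex  "map"
[1,2] (N/PP)\N  lex  "near"
[0,2] N/PP  <  k=1
[2,3] (PP/(NP\S))/N  lex  "in"
[3,4] N  lex  "today"
[2,4] PP/(NP\S)  >  k=3
[4,5] NP\S  lex  "song"
[2,5] PP  >  k=4
[0,5] N  >  k=2
[5,6] S\N  lex  "a"
[0,6] S  <  k=5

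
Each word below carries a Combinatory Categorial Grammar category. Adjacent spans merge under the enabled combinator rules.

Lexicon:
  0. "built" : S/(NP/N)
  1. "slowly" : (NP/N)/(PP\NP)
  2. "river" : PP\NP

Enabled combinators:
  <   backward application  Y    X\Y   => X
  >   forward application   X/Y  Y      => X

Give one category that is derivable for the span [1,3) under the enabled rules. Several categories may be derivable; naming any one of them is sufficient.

[0,3] S   >
  [0,1] "built" : S/(NP/N)
  [1,3] NP/N   >
    [1,2] "slowly" : (NP/N)/(PP\NP)
    [2,3] "river" : PP\NP

NP/N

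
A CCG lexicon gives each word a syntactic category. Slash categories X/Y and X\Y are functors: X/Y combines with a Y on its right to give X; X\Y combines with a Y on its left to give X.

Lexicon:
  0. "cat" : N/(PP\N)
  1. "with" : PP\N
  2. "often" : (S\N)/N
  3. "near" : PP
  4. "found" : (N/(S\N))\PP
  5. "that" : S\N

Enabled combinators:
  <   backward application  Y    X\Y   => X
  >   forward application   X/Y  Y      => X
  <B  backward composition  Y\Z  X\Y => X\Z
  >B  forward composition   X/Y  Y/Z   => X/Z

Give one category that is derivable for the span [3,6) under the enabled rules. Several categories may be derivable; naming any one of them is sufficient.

[0,6] S   <
  [0,2] N   >
    [0,1] "cat" : N/(PP\N)
    [1,2] "with" : PP\N
  [2,6] S\N   >
    [2,3] "often" : (S\N)/N
    [3,6] N   >
      [3,5] N/(S\N)   <
        [3,4] "near" : PP
        [4,5] "found" : (N/(S\N))\PP
      [5,6] "that" : S\N

N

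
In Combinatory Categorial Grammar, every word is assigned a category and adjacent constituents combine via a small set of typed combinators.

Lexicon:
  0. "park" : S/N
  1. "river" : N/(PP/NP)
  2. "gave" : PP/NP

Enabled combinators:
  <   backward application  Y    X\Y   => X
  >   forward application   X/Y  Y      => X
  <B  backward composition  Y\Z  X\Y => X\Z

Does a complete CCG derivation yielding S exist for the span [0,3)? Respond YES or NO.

YES

[0,3] S   >
  [0,1] "park" : S/N
  [1,3] N   >
    [1,2] "river" : N/(PP/NP)
    [2,3] "gave" : PP/NP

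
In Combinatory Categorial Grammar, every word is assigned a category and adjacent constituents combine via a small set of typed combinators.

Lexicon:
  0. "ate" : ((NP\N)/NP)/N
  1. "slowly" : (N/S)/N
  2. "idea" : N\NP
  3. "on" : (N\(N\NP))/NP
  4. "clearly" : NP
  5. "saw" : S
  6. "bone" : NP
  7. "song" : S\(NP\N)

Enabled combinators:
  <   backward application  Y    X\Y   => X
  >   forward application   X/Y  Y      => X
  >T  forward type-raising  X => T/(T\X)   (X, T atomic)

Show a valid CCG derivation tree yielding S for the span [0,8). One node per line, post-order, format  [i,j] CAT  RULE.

[0,1] ((NP\N)/NP)/N  lex  "ate"
[1,2] (N/S)/N  lex  "slowly"
[2,3] N\NP  lex  "idea"
[3,4] (N\(N\NP))/NP  lex  "on"
[4,5] NP  lex  "clearly"
[3,5] N\(N\NP)  >  k=4
[2,5] N  <  k=3
[1,5] N/S  >  k=2
[5,6] S  lex  "saw"
[1,6] N  >  k=5
[0,6] (NP\N)/NP  >  k=1
[6,7] NP  lex  "bone"
[0,7] NP\N  >  k=6
[7,8] S\(NP\N)  lex  "song"
[0,8] S  <  k=7

[0,8] S   <
  [0,7] NP\N   >
    [0,6] (NP\N)/NP   >
      [0,1] "ate" : ((NP\N)/NP)/N
      [1,6] N   >
        [1,5] N/S   >
          [1,2] "slowly" : (N/S)/N
          [2,5] N   <
            [2,3] "idea" : N\NP
            [3,5] N\(N\NP)   >
              [3,4] "on" : (N\(N\NP))/NP
              [4,5] "clearly" : NP
        [5,6] "saw" : S
    [6,7] "bone" : NP
  [7,8] "song" : S\(NP\N)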